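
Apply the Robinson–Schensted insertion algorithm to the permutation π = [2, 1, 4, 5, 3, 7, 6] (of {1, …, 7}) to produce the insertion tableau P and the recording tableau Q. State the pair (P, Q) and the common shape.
P = [1, 3, 5, 6] / [2, 4, 7];  Q = [1, 3, 4, 6] / [2, 5, 7];  common shape = (4, 3)

Row-insert the values π_1, π_2, … into P one at a time, bumping the leftmost entry strictly greater than the inserted value down to the next row. The recording tableau Q records, in position (i, j), the step at which that cell was added to P.
  Insert 2 (step 1): P = [2];  Q = [1]
  Insert 1 (step 2): P = [1] / [2];  Q = [1] / [2]
  Insert 4 (step 3): P = [1, 4] / [2];  Q = [1, 3] / [2]
  Insert 5 (step 4): P = [1, 4, 5] / [2];  Q = [1, 3, 4] / [2]
  Insert 3 (step 5): P = [1, 3, 5] / [2, 4];  Q = [1, 3, 4] / [2, 5]
  Insert 7 (step 6): P = [1, 3, 5, 7] / [2, 4];  Q = [1, 3, 4, 6] / [2, 5]
  Insert 6 (step 7): P = [1, 3, 5, 6] / [2, 4, 7];  Q = [1, 3, 4, 6] / [2, 5, 7]
Final shape: (4, 3).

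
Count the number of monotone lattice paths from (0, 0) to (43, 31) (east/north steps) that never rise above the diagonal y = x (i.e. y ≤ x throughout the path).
Number of paths = 196730953512334039344

By the reflection principle (André's argument), the number of monotone paths to (43, 31) with n ≤ m that never go above y = x is C(74, 43) − C(74, 44) = 665858611887899825472 − 469127658375565786128 = 196730953512334039344.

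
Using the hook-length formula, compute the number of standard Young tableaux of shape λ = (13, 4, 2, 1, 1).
# SYT of shape (13, 4, 2, 1, 1) = 10003500

Hook-length formula: f^λ = n! / Π hook(c), product over all cells c of the Young diagram. For λ = (13, 4, 2, 1, 1), n = 21 boxes. Hook lengths by row (left-to-right, top-to-bottom): [17, 14, 12, 11, 9, 8, 7, 6, 5, 4, 3, 2, 1]; [7, 4, 2, 1]; [4, 1]; [2]; [1]. Product of hooks = 5107306659840. So f^λ = 21! / 5107306659840 = 51090942171709440000 / 5107306659840 = 10003500.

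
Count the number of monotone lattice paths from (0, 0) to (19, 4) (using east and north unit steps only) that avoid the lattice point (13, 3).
Number of paths = 4935

Total paths from (0, 0) to (19, 4): C(23, 19) = 8855. Paths through (13, 3): (paths (0, 0) → (13, 3)) × (paths (13, 3) → (19, 4)) = C(16, 13) · C(7, 6) = 560 · 7 = 3920. Avoidance count = 8855 − 3920 = 4935.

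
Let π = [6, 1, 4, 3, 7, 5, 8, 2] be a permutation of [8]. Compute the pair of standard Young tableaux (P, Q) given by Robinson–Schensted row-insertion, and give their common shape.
P = [1, 2, 5, 8] / [3, 7] / [4] / [6];  Q = [1, 3, 5, 7] / [2, 6] / [4] / [8];  common shape = (4, 2, 1, 1)

Row-insert the values π_1, π_2, … into P one at a time, bumping the leftmost entry strictly greater than the inserted value down to the next row. The recording tableau Q records, in position (i, j), the step at which that cell was added to P.
  Insert 6 (step 1): P = [6];  Q = [1]
  Insert 1 (step 2): P = [1] / [6];  Q = [1] / [2]
  Insert 4 (step 3): P = [1, 4] / [6];  Q = [1, 3] / [2]
  Insert 3 (step 4): P = [1, 3] / [4] / [6];  Q = [1, 3] / [2] / [4]
  Insert 7 (step 5): P = [1, 3, 7] / [4] / [6];  Q = [1, 3, 5] / [2] / [4]
  Insert 5 (step 6): P = [1, 3, 5] / [4, 7] / [6];  Q = [1, 3, 5] / [2, 6] / [4]
  Insert 8 (step 7): P = [1, 3, 5, 8] / [4, 7] / [6];  Q = [1, 3, 5, 7] / [2, 6] / [4]
  Insert 2 (step 8): P = [1, 2, 5, 8] / [3, 7] / [4] / [6];  Q = [1, 3, 5, 7] / [2, 6] / [4] / [8]
Final shape: (4, 2, 1, 1).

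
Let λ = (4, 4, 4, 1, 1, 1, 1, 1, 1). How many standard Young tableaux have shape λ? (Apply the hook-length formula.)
# SYT of shape (4, 4, 4, 1, 1, 1, 1, 1, 1) = 779688

Hook-length formula: f^λ = n! / Π hook(c), product over all cells c of the Young diagram. For λ = (4, 4, 4, 1, 1, 1, 1, 1, 1), n = 18 boxes. Hook lengths by row (left-to-right, top-to-bottom): [12, 5, 4, 3]; [11, 4, 3, 2]; [10, 3, 2, 1]; [6]; [5]; [4]; [3]; [2]; [1]. Product of hooks = 8211456000. So f^λ = 18! / 8211456000 = 6402373705728000 / 8211456000 = 779688.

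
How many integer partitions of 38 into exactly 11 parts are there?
p(38, 11 parts) = 2331

Partitions of n into exactly k parts are in bijection with partitions of n − k into at most k parts (subtract 1 from each part). So p(38, exactly 11) = p(27, parts ≤ 11). Computing via the recurrence p(m, j) = p(m, j−1) + p(m−j, j) gives 2331.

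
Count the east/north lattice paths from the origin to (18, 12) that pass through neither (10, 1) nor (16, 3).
Number of paths = 85625468

Inclusion–exclusion. Total paths: C(30, 18) = 86493225. Through P₁: C(11, 10)·C(19, 8) = 831402. Through P₂: C(19, 16)·C(11, 2) = 53295. Since P₁ is strictly southwest of P₂, a monotone path through both must visit P₁ then P₂; paths through both = C(11, 10)·C(8, 6)·C(11, 2) = 16940. Avoid both = 86493225 − 831402 − 53295 + 16940 = 85625468.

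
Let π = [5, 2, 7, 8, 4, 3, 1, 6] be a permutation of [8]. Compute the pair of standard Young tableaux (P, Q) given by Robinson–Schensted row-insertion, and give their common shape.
P = [1, 3, 6] / [2, 7, 8] / [4] / [5];  Q = [1, 3, 4] / [2, 5, 8] / [6] / [7];  common shape = (3, 3, 1, 1)

Row-insert the values π_1, π_2, … into P one at a time, bumping the leftmost entry strictly greater than the inserted value down to the next row. The recording tableau Q records, in position (i, j), the step at which that cell was added to P.
  Insert 5 (step 1): P = [5];  Q = [1]
  Insert 2 (step 2): P = [2] / [5];  Q = [1] / [2]
  Insert 7 (step 3): P = [2, 7] / [5];  Q = [1, 3] / [2]
  Insert 8 (step 4): P = [2, 7, 8] / [5];  Q = [1, 3, 4] / [2]
  Insert 4 (step 5): P = [2, 4, 8] / [5, 7];  Q = [1, 3, 4] / [2, 5]
  Insert 3 (step 6): P = [2, 3, 8] / [4, 7] / [5];  Q = [1, 3, 4] / [2, 5] / [6]
  Insert 1 (step 7): P = [1, 3, 8] / [2, 7] / [4] / [5];  Q = [1, 3, 4] / [2, 5] / [6] / [7]
  Insert 6 (step 8): P = [1, 3, 6] / [2, 7, 8] / [4] / [5];  Q = [1, 3, 4] / [2, 5, 8] / [6] / [7]
Final shape: (3, 3, 1, 1).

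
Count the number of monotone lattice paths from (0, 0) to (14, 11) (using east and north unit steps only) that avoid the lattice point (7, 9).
Number of paths = 4045560

Total paths from (0, 0) to (14, 11): C(25, 14) = 4457400. Paths through (7, 9): (paths (0, 0) → (7, 9)) × (paths (7, 9) → (14, 11)) = C(16, 7) · C(9, 7) = 11440 · 36 = 411840. Avoidance count = 4457400 − 411840 = 4045560.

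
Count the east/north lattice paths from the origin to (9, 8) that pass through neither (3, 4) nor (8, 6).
Number of paths = 10156

Inclusion–exclusion. Total paths: C(17, 9) = 24310. Through P₁: C(7, 3)·C(10, 6) = 7350. Through P₂: C(14, 8)·C(3, 1) = 9009. Since P₁ is strictly southwest of P₂, a monotone path through both must visit P₁ then P₂; paths through both = C(7, 3)·C(7, 5)·C(3, 1) = 2205. Avoid both = 24310 − 7350 − 9009 + 2205 = 10156.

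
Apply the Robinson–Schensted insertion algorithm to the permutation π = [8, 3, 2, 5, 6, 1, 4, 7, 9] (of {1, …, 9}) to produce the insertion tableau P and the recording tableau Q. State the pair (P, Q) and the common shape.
P = [1, 4, 6, 7, 9] / [2, 5] / [3] / [8];  Q = [1, 4, 5, 8, 9] / [2, 7] / [3] / [6];  common shape = (5, 2, 1, 1)

Row-insert the values π_1, π_2, … into P one at a time, bumping the leftmost entry strictly greater than the inserted value down to the next row. The recording tableau Q records, in position (i, j), the step at which that cell was added to P.
  Insert 8 (step 1): P = [8];  Q = [1]
  Insert 3 (step 2): P = [3] / [8];  Q = [1] / [2]
  Insert 2 (step 3): P = [2] / [3] / [8];  Q = [1] / [2] / [3]
  Insert 5 (step 4): P = [2, 5] / [3] / [8];  Q = [1, 4] / [2] / [3]
  Insert 6 (step 5): P = [2, 5, 6] / [3] / [8];  Q = [1, 4, 5] / [2] / [3]
  Insert 1 (step 6): P = [1, 5, 6] / [2] / [3] / [8];  Q = [1, 4, 5] / [2] / [3] / [6]
  Insert 4 (step 7): P = [1, 4, 6] / [2, 5] / [3] / [8];  Q = [1, 4, 5] / [2, 7] / [3] / [6]
  Insert 7 (step 8): P = [1, 4, 6, 7] / [2, 5] / [3] / [8];  Q = [1, 4, 5, 8] / [2, 7] / [3] / [6]
  Insert 9 (step 9): P = [1, 4, 6, 7, 9] / [2, 5] / [3] / [8];  Q = [1, 4, 5, 8, 9] / [2, 7] / [3] / [6]
Final shape: (5, 2, 1, 1).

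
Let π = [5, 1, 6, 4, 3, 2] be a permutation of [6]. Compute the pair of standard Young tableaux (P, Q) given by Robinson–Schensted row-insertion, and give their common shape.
P = [1, 2] / [3, 6] / [4] / [5];  Q = [1, 3] / [2, 4] / [5] / [6];  common shape = (2, 2, 1, 1)

Row-insert the values π_1, π_2, … into P one at a time, bumping the leftmost entry strictly greater than the inserted value down to the next row. The recording tableau Q records, in position (i, j), the step at which that cell was added to P.
  Insert 5 (step 1): P = [5];  Q = [1]
  Insert 1 (step 2): P = [1] / [5];  Q = [1] / [2]
  Insert 6 (step 3): P = [1, 6] / [5];  Q = [1, 3] / [2]
  Insert 4 (step 4): P = [1, 4] / [5, 6];  Q = [1, 3] / [2, 4]
  Insert 3 (step 5): P = [1, 3] / [4, 6] / [5];  Q = [1, 3] / [2, 4] / [5]
  Insert 2 (step 6): P = [1, 2] / [3, 6] / [4] / [5];  Q = [1, 3] / [2, 4] / [5] / [6]
Final shape: (2, 2, 1, 1).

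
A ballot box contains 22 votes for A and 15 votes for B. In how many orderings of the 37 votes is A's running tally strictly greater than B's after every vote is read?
Strict-lead orderings = 1771605360

Total orderings of the 37 votes with 22 for A: C(37, 22) = 9364199760. By the Bertrand ballot formula (Cycle Lemma / reflection principle), the number of orderings in which A is strictly ahead of B throughout is (p − q)/(p + q) · C(p + q, p) = (22 − 15)/(22 + 15) · 9364199760 = 1771605360.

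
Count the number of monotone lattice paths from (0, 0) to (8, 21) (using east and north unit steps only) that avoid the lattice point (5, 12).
Number of paths = 2930785

Total paths from (0, 0) to (8, 21): C(29, 8) = 4292145. Paths through (5, 12): (paths (0, 0) → (5, 12)) × (paths (5, 12) → (8, 21)) = C(17, 5) · C(12, 3) = 6188 · 220 = 1361360. Avoidance count = 4292145 − 1361360 = 2930785.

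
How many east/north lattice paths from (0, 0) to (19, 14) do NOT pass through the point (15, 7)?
Number of paths = 762529680

Total paths from (0, 0) to (19, 14): C(33, 19) = 818809200. Paths through (15, 7): (paths (0, 0) → (15, 7)) × (paths (15, 7) → (19, 14)) = C(22, 15) · C(11, 4) = 170544 · 330 = 56279520. Avoidance count = 818809200 − 56279520 = 762529680.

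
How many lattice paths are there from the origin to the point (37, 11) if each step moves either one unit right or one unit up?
Number of paths = 22595200368

A monotone lattice path from (0, 0) to (37, 11) consists of 37 east steps and 11 north steps in some order, so it is determined by which 37 of the 48 steps are east. The count is C(48, 37) = 22595200368.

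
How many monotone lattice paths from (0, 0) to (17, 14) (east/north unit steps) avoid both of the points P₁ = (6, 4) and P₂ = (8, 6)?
Number of paths = 148739835

Inclusion–exclusion. Total paths: C(31, 17) = 265182525. Through P₁: C(10, 6)·C(21, 11) = 74070360. Through P₂: C(14, 8)·C(17, 9) = 73002930. Since P₁ is strictly southwest of P₂, a monotone path through both must visit P₁ then P₂; paths through both = C(10, 6)·C(4, 2)·C(17, 9) = 30630600. Avoid both = 265182525 − 74070360 − 73002930 + 30630600 = 148739835.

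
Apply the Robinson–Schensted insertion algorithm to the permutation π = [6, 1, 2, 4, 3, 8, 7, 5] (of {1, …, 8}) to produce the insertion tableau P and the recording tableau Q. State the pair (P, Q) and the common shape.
P = [1, 2, 3, 5] / [4, 7] / [6, 8];  Q = [1, 3, 4, 6] / [2, 7] / [5, 8];  common shape = (4, 2, 2)

Row-insert the values π_1, π_2, … into P one at a time, bumping the leftmost entry strictly greater than the inserted value down to the next row. The recording tableau Q records, in position (i, j), the step at which that cell was added to P.
  Insert 6 (step 1): P = [6];  Q = [1]
  Insert 1 (step 2): P = [1] / [6];  Q = [1] / [2]
  Insert 2 (step 3): P = [1, 2] / [6];  Q = [1, 3] / [2]
  Insert 4 (step 4): P = [1, 2, 4] / [6];  Q = [1, 3, 4] / [2]
  Insert 3 (step 5): P = [1, 2, 3] / [4] / [6];  Q = [1, 3, 4] / [2] / [5]
  Insert 8 (step 6): P = [1, 2, 3, 8] / [4] / [6];  Q = [1, 3, 4, 6] / [2] / [5]
  Insert 7 (step 7): P = [1, 2, 3, 7] / [4, 8] / [6];  Q = [1, 3, 4, 6] / [2, 7] / [5]
  Insert 5 (step 8): P = [1, 2, 3, 5] / [4, 7] / [6, 8];  Q = [1, 3, 4, 6] / [2, 7] / [5, 8]
Final shape: (4, 2, 2).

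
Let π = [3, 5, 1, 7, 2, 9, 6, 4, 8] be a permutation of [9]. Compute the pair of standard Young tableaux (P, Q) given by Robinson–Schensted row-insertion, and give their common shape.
P = [1, 2, 4, 8] / [3, 5, 6, 9] / [7];  Q = [1, 2, 4, 6] / [3, 5, 7, 9] / [8];  common shape = (4, 4, 1)

Row-insert the values π_1, π_2, … into P one at a time, bumping the leftmost entry strictly greater than the inserted value down to the next row. The recording tableau Q records, in position (i, j), the step at which that cell was added to P.
  Insert 3 (step 1): P = [3];  Q = [1]
  Insert 5 (step 2): P = [3, 5];  Q = [1, 2]
  Insert 1 (step 3): P = [1, 5] / [3];  Q = [1, 2] / [3]
  Insert 7 (step 4): P = [1, 5, 7] / [3];  Q = [1, 2, 4] / [3]
  Insert 2 (step 5): P = [1, 2, 7] / [3, 5];  Q = [1, 2, 4] / [3, 5]
  Insert 9 (step 6): P = [1, 2, 7, 9] / [3, 5];  Q = [1, 2, 4, 6] / [3, 5]
  Insert 6 (step 7): P = [1, 2, 6, 9] / [3, 5, 7];  Q = [1, 2, 4, 6] / [3, 5, 7]
  Insert 4 (step 8): P = [1, 2, 4, 9] / [3, 5, 6] / [7];  Q = [1, 2, 4, 6] / [3, 5, 7] / [8]
  Insert 8 (step 9): P = [1, 2, 4, 8] / [3, 5, 6, 9] / [7];  Q = [1, 2, 4, 6] / [3, 5, 7, 9] / [8]
Final shape: (4, 4, 1).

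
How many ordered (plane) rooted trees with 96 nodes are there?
C_95 = 944973797977428207852605870454939596837230758234904050

These ordered rooted trees are counted by the Catalan number C_n = (1/(n + 1)) · C(2n, n). For n = 95: C_95 = (1/96) · C(190, 95) = 90717484605833107953850163563674201296374152790550788800/96 = 944973797977428207852605870454939596837230758234904050.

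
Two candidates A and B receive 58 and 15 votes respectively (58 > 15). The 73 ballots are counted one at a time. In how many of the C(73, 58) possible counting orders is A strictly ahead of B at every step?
Strict-lead orderings = 856629720281184

Total orderings of the 73 votes with 58 for A: C(73, 58) = 1454278362337824. By the Bertrand ballot formula (Cycle Lemma / reflection principle), the number of orderings in which A is strictly ahead of B throughout is (p − q)/(p + q) · C(p + q, p) = (58 − 15)/(58 + 15) · 1454278362337824 = 856629720281184.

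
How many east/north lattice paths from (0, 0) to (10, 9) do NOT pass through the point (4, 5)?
Number of paths = 65918

Total paths from (0, 0) to (10, 9): C(19, 10) = 92378. Paths through (4, 5): (paths (0, 0) → (4, 5)) × (paths (4, 5) → (10, 9)) = C(9, 4) · C(10, 6) = 126 · 210 = 26460. Avoidance count = 92378 − 26460 = 65918.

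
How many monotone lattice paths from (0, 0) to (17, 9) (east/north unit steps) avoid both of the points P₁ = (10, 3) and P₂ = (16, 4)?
Number of paths = 2616716

Inclusion–exclusion. Total paths: C(26, 17) = 3124550. Through P₁: C(13, 10)·C(13, 7) = 490776. Through P₂: C(20, 16)·C(6, 1) = 29070. Since P₁ is strictly southwest of P₂, a monotone path through both must visit P₁ then P₂; paths through both = C(13, 10)·C(7, 6)·C(6, 1) = 12012. Avoid both = 3124550 − 490776 − 29070 + 12012 = 2616716.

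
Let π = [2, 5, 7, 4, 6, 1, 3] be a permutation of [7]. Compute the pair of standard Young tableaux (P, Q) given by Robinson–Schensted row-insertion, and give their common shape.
P = [1, 3, 6] / [2, 4] / [5, 7];  Q = [1, 2, 3] / [4, 5] / [6, 7];  common shape = (3, 2, 2)

Row-insert the values π_1, π_2, … into P one at a time, bumping the leftmost entry strictly greater than the inserted value down to the next row. The recording tableau Q records, in position (i, j), the step at which that cell was added to P.
  Insert 2 (step 1): P = [2];  Q = [1]
  Insert 5 (step 2): P = [2, 5];  Q = [1, 2]
  Insert 7 (step 3): P = [2, 5, 7];  Q = [1, 2, 3]
  Insert 4 (step 4): P = [2, 4, 7] / [5];  Q = [1, 2, 3] / [4]
  Insert 6 (step 5): P = [2, 4, 6] / [5, 7];  Q = [1, 2, 3] / [4, 5]
  Insert 1 (step 6): P = [1, 4, 6] / [2, 7] / [5];  Q = [1, 2, 3] / [4, 5] / [6]
  Insert 3 (step 7): P = [1, 3, 6] / [2, 4] / [5, 7];  Q = [1, 2, 3] / [4, 5] / [6, 7]
Final shape: (3, 2, 2).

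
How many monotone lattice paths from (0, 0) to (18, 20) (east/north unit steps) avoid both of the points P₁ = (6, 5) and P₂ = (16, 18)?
Number of paths = 15494239662

Inclusion–exclusion. Total paths: C(38, 18) = 33578000610. Through P₁: C(11, 6)·C(27, 12) = 8031343320. Through P₂: C(34, 16)·C(4, 2) = 13223768580. Since P₁ is strictly southwest of P₂, a monotone path through both must visit P₁ then P₂; paths through both = C(11, 6)·C(23, 10)·C(4, 2) = 3171350952. Avoid both = 33578000610 − 8031343320 − 13223768580 + 3171350952 = 15494239662.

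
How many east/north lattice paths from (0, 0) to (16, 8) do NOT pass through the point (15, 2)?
Number of paths = 734519

Total paths from (0, 0) to (16, 8): C(24, 16) = 735471. Paths through (15, 2): (paths (0, 0) → (15, 2)) × (paths (15, 2) → (16, 8)) = C(17, 15) · C(7, 1) = 136 · 7 = 952. Avoidance count = 735471 − 952 = 734519.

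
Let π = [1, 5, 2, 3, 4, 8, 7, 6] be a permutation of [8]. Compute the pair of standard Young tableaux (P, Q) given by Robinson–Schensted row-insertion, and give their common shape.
P = [1, 2, 3, 4, 6] / [5, 7] / [8];  Q = [1, 2, 4, 5, 6] / [3, 7] / [8];  common shape = (5, 2, 1)

Row-insert the values π_1, π_2, … into P one at a time, bumping the leftmost entry strictly greater than the inserted value down to the next row. The recording tableau Q records, in position (i, j), the step at which that cell was added to P.
  Insert 1 (step 1): P = [1];  Q = [1]
  Insert 5 (step 2): P = [1, 5];  Q = [1, 2]
  Insert 2 (step 3): P = [1, 2] / [5];  Q = [1, 2] / [3]
  Insert 3 (step 4): P = [1, 2, 3] / [5];  Q = [1, 2, 4] / [3]
  Insert 4 (step 5): P = [1, 2, 3, 4] / [5];  Q = [1, 2, 4, 5] / [3]
  Insert 8 (step 6): P = [1, 2, 3, 4, 8] / [5];  Q = [1, 2, 4, 5, 6] / [3]
  Insert 7 (step 7): P = [1, 2, 3, 4, 7] / [5, 8];  Q = [1, 2, 4, 5, 6] / [3, 7]
  Insert 6 (step 8): P = [1, 2, 3, 4, 6] / [5, 7] / [8];  Q = [1, 2, 4, 5, 6] / [3, 7] / [8]
Final shape: (5, 2, 1).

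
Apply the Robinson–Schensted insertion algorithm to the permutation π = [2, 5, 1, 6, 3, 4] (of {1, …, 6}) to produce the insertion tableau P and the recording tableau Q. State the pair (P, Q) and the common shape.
P = [1, 3, 4] / [2, 5, 6];  Q = [1, 2, 4] / [3, 5, 6];  common shape = (3, 3)

Row-insert the values π_1, π_2, … into P one at a time, bumping the leftmost entry strictly greater than the inserted value down to the next row. The recording tableau Q records, in position (i, j), the step at which that cell was added to P.
  Insert 2 (step 1): P = [2];  Q = [1]
  Insert 5 (step 2): P = [2, 5];  Q = [1, 2]
  Insert 1 (step 3): P = [1, 5] / [2];  Q = [1, 2] / [3]
  Insert 6 (step 4): P = [1, 5, 6] / [2];  Q = [1, 2, 4] / [3]
  Insert 3 (step 5): P = [1, 3, 6] / [2, 5];  Q = [1, 2, 4] / [3, 5]
  Insert 4 (step 6): P = [1, 3, 4] / [2, 5, 6];  Q = [1, 2, 4] / [3, 5, 6]
Final shape: (3, 3).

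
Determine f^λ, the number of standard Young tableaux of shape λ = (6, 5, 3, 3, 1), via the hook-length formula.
# SYT of shape (6, 5, 3, 3, 1) = 8270262

Hook-length formula: f^λ = n! / Π hook(c), product over all cells c of the Young diagram. For λ = (6, 5, 3, 3, 1), n = 18 boxes. Hook lengths by row (left-to-right, top-to-bottom): [10, 8, 7, 4, 3, 1]; [8, 6, 5, 2, 1]; [5, 3, 2]; [4, 2, 1]; [1]. Product of hooks = 774144000. So f^λ = 18! / 774144000 = 6402373705728000 / 774144000 = 8270262.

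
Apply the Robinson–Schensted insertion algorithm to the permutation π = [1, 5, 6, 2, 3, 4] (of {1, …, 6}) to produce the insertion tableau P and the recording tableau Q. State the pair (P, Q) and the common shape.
P = [1, 2, 3, 4] / [5, 6];  Q = [1, 2, 3, 6] / [4, 5];  common shape = (4, 2)

Row-insert the values π_1, π_2, … into P one at a time, bumping the leftmost entry strictly greater than the inserted value down to the next row. The recording tableau Q records, in position (i, j), the step at which that cell was added to P.
  Insert 1 (step 1): P = [1];  Q = [1]
  Insert 5 (step 2): P = [1, 5];  Q = [1, 2]
  Insert 6 (step 3): P = [1, 5, 6];  Q = [1, 2, 3]
  Insert 2 (step 4): P = [1, 2, 6] / [5];  Q = [1, 2, 3] / [4]
  Insert 3 (step 5): P = [1, 2, 3] / [5, 6];  Q = [1, 2, 3] / [4, 5]
  Insert 4 (step 6): P = [1, 2, 3, 4] / [5, 6];  Q = [1, 2, 3, 6] / [4, 5]
Final shape: (4, 2).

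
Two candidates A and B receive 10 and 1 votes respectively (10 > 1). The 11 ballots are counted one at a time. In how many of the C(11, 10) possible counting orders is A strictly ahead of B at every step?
Strict-lead orderings = 9

Total orderings of the 11 votes with 10 for A: C(11, 10) = 11. By the Bertrand ballot formula (Cycle Lemma / reflection principle), the number of orderings in which A is strictly ahead of B throughout is (p − q)/(p + q) · C(p + q, p) = (10 − 1)/(10 + 1) · 11 = 9.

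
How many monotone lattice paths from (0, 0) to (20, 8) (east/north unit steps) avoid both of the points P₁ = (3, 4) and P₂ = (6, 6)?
Number of paths = 2829750

Inclusion–exclusion. Total paths: C(28, 20) = 3108105. Through P₁: C(7, 3)·C(21, 17) = 209475. Through P₂: C(12, 6)·C(16, 14) = 110880. Since P₁ is strictly southwest of P₂, a monotone path through both must visit P₁ then P₂; paths through both = C(7, 3)·C(5, 3)·C(16, 14) = 42000. Avoid both = 3108105 − 209475 − 110880 + 42000 = 2829750.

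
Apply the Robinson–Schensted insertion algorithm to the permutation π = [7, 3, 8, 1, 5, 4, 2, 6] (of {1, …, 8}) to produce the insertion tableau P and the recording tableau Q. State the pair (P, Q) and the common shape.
P = [1, 2, 6] / [3, 4] / [5, 8] / [7];  Q = [1, 3, 8] / [2, 5] / [4, 6] / [7];  common shape = (3, 2, 2, 1)

Row-insert the values π_1, π_2, … into P one at a time, bumping the leftmost entry strictly greater than the inserted value down to the next row. The recording tableau Q records, in position (i, j), the step at which that cell was added to P.
  Insert 7 (step 1): P = [7];  Q = [1]
  Insert 3 (step 2): P = [3] / [7];  Q = [1] / [2]
  Insert 8 (step 3): P = [3, 8] / [7];  Q = [1, 3] / [2]
  Insert 1 (step 4): P = [1, 8] / [3] / [7];  Q = [1, 3] / [2] / [4]
  Insert 5 (step 5): P = [1, 5] / [3, 8] / [7];  Q = [1, 3] / [2, 5] / [4]
  Insert 4 (step 6): P = [1, 4] / [3, 5] / [7, 8];  Q = [1, 3] / [2, 5] / [4, 6]
  Insert 2 (step 7): P = [1, 2] / [3, 4] / [5, 8] / [7];  Q = [1, 3] / [2, 5] / [4, 6] / [7]
  Insert 6 (step 8): P = [1, 2, 6] / [3, 4] / [5, 8] / [7];  Q = [1, 3, 8] / [2, 5] / [4, 6] / [7]
Final shape: (3, 2, 2, 1).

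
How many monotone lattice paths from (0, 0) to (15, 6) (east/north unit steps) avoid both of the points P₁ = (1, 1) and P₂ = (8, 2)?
Number of paths = 21438

Inclusion–exclusion. Total paths: C(21, 15) = 54264. Through P₁: C(2, 1)·C(19, 14) = 23256. Through P₂: C(10, 8)·C(11, 7) = 14850. Since P₁ is strictly southwest of P₂, a monotone path through both must visit P₁ then P₂; paths through both = C(2, 1)·C(8, 7)·C(11, 7) = 5280. Avoid both = 54264 − 23256 − 14850 + 5280 = 21438.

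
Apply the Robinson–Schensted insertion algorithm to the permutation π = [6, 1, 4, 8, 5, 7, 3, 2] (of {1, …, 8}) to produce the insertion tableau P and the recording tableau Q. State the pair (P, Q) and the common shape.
P = [1, 2, 5, 7] / [3, 8] / [4] / [6];  Q = [1, 3, 4, 6] / [2, 5] / [7] / [8];  common shape = (4, 2, 1, 1)

Row-insert the values π_1, π_2, … into P one at a time, bumping the leftmost entry strictly greater than the inserted value down to the next row. The recording tableau Q records, in position (i, j), the step at which that cell was added to P.
  Insert 6 (step 1): P = [6];  Q = [1]
  Insert 1 (step 2): P = [1] / [6];  Q = [1] / [2]
  Insert 4 (step 3): P = [1, 4] / [6];  Q = [1, 3] / [2]
  Insert 8 (step 4): P = [1, 4, 8] / [6];  Q = [1, 3, 4] / [2]
  Insert 5 (step 5): P = [1, 4, 5] / [6, 8];  Q = [1, 3, 4] / [2, 5]
  Insert 7 (step 6): P = [1, 4, 5, 7] / [6, 8];  Q = [1, 3, 4, 6] / [2, 5]
  Insert 3 (step 7): P = [1, 3, 5, 7] / [4, 8] / [6];  Q = [1, 3, 4, 6] / [2, 5] / [7]
  Insert 2 (step 8): P = [1, 2, 5, 7] / [3, 8] / [4] / [6];  Q = [1, 3, 4, 6] / [2, 5] / [7] / [8]
Final shape: (4, 2, 1, 1).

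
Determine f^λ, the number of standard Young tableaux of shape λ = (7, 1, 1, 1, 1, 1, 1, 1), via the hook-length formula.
# SYT of shape (7, 1, 1, 1, 1, 1, 1, 1) = 1716

Hook-length formula: f^λ = n! / Π hook(c), product over all cells c of the Young diagram. For λ = (7, 1, 1, 1, 1, 1, 1, 1), n = 14 boxes. Hook lengths by row (left-to-right, top-to-bottom): [14, 6, 5, 4, 3, 2, 1]; [7]; [6]; [5]; [4]; [3]; [2]; [1]. Product of hooks = 50803200. So f^λ = 14! / 50803200 = 87178291200 / 50803200 = 1716.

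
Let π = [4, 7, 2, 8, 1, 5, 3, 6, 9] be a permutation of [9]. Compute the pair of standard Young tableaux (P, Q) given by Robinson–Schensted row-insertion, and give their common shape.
P = [1, 3, 6, 9] / [2, 5, 8] / [4, 7];  Q = [1, 2, 4, 9] / [3, 6, 8] / [5, 7];  common shape = (4, 3, 2)

Row-insert the values π_1, π_2, … into P one at a time, bumping the leftmost entry strictly greater than the inserted value down to the next row. The recording tableau Q records, in position (i, j), the step at which that cell was added to P.
  Insert 4 (step 1): P = [4];  Q = [1]
  Insert 7 (step 2): P = [4, 7];  Q = [1, 2]
  Insert 2 (step 3): P = [2, 7] / [4];  Q = [1, 2] / [3]
  Insert 8 (step 4): P = [2, 7, 8] / [4];  Q = [1, 2, 4] / [3]
  Insert 1 (step 5): P = [1, 7, 8] / [2] / [4];  Q = [1, 2, 4] / [3] / [5]
  Insert 5 (step 6): P = [1, 5, 8] / [2, 7] / [4];  Q = [1, 2, 4] / [3, 6] / [5]
  Insert 3 (step 7): P = [1, 3, 8] / [2, 5] / [4, 7];  Q = [1, 2, 4] / [3, 6] / [5, 7]
  Insert 6 (step 8): P = [1, 3, 6] / [2, 5, 8] / [4, 7];  Q = [1, 2, 4] / [3, 6, 8] / [5, 7]
  Insert 9 (step 9): P = [1, 3, 6, 9] / [2, 5, 8] / [4, 7];  Q = [1, 2, 4, 9] / [3, 6, 8] / [5, 7]
Final shape: (4, 3, 2).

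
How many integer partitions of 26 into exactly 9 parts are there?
p(26, 9 parts) = 252

Partitions of n into exactly k parts are in bijection with partitions of n − k into at most k parts (subtract 1 from each part). So p(26, exactly 9) = p(17, parts ≤ 9). Computing via the recurrence p(m, j) = p(m, j−1) + p(m−j, j) gives 252.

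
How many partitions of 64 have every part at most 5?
p(64, parts ≤ 5) = 9027

Use the recurrence p(n, m) = p(n, m−1) + p(n−m, m): either the largest part is < m (count p(n, m−1)) or the largest part is exactly m (remove one copy of m, count p(n−m, m)). With p(0, ·) = 1 this gives p(64, parts ≤ 5) = 9027. (By conjugating Young diagrams, this also counts partitions of 64 into at most 5 parts.)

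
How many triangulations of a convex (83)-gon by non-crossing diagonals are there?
C_81 = 4462290049988320482463241297506133183499654740

These polygon triangulations are counted by the Catalan number C_n = (1/(n + 1)) · C(2n, n). For n = 81: C_81 = (1/82) · C(162, 81) = 365907784099042279561985786395502921046971688680/82 = 4462290049988320482463241297506133183499654740.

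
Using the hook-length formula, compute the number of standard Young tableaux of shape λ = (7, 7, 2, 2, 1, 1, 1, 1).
# SYT of shape (7, 7, 2, 2, 1, 1, 1, 1) = 492445800

Hook-length formula: f^λ = n! / Π hook(c), product over all cells c of the Young diagram. For λ = (7, 7, 2, 2, 1, 1, 1, 1), n = 22 boxes. Hook lengths by row (left-to-right, top-to-bottom): [14, 9, 6, 5, 4, 3, 2]; [13, 8, 5, 4, 3, 2, 1]; [7, 2]; [6, 1]; [4]; [3]; [2]; [1]. Product of hooks = 2282486169600. So f^λ = 22! / 2282486169600 = 1124000727777607680000 / 2282486169600 = 492445800.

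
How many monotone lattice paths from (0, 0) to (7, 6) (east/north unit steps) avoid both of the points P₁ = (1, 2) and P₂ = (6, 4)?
Number of paths = 645

Inclusion–exclusion. Total paths: C(13, 7) = 1716. Through P₁: C(3, 1)·C(10, 6) = 630. Through P₂: C(10, 6)·C(3, 1) = 630. Since P₁ is strictly southwest of P₂, a monotone path through both must visit P₁ then P₂; paths through both = C(3, 1)·C(7, 5)·C(3, 1) = 189. Avoid both = 1716 − 630 − 630 + 189 = 645.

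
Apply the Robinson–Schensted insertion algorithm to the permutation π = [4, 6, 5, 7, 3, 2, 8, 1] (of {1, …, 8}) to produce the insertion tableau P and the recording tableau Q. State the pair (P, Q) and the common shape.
P = [1, 5, 7, 8] / [2] / [3] / [4] / [6];  Q = [1, 2, 4, 7] / [3] / [5] / [6] / [8];  common shape = (4, 1, 1, 1, 1)

Row-insert the values π_1, π_2, … into P one at a time, bumping the leftmost entry strictly greater than the inserted value down to the next row. The recording tableau Q records, in position (i, j), the step at which that cell was added to P.
  Insert 4 (step 1): P = [4];  Q = [1]
  Insert 6 (step 2): P = [4, 6];  Q = [1, 2]
  Insert 5 (step 3): P = [4, 5] / [6];  Q = [1, 2] / [3]
  Insert 7 (step 4): P = [4, 5, 7] / [6];  Q = [1, 2, 4] / [3]
  Insert 3 (step 5): P = [3, 5, 7] / [4] / [6];  Q = [1, 2, 4] / [3] / [5]
  Insert 2 (step 6): P = [2, 5, 7] / [3] / [4] / [6];  Q = [1, 2, 4] / [3] / [5] / [6]
  Insert 8 (step 7): P = [2, 5, 7, 8] / [3] / [4] / [6];  Q = [1, 2, 4, 7] / [3] / [5] / [6]
  Insert 1 (step 8): P = [1, 5, 7, 8] / [2] / [3] / [4] / [6];  Q = [1, 2, 4, 7] / [3] / [5] / [6] / [8]
Final shape: (4, 1, 1, 1, 1).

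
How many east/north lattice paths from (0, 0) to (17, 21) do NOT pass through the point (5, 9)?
Number of paths = 23367423068

Total paths from (0, 0) to (17, 21): C(38, 17) = 28781143380. Paths through (5, 9): (paths (0, 0) → (5, 9)) × (paths (5, 9) → (17, 21)) = C(14, 5) · C(24, 12) = 2002 · 2704156 = 5413720312. Avoidance count = 28781143380 − 5413720312 = 23367423068.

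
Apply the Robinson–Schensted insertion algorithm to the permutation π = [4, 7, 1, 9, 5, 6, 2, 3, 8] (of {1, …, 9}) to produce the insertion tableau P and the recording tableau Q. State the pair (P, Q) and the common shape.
P = [1, 2, 3, 8] / [4, 5, 6] / [7, 9];  Q = [1, 2, 4, 9] / [3, 5, 6] / [7, 8];  common shape = (4, 3, 2)

Row-insert the values π_1, π_2, … into P one at a time, bumping the leftmost entry strictly greater than the inserted value down to the next row. The recording tableau Q records, in position (i, j), the step at which that cell was added to P.
  Insert 4 (step 1): P = [4];  Q = [1]
  Insert 7 (step 2): P = [4, 7];  Q = [1, 2]
  Insert 1 (step 3): P = [1, 7] / [4];  Q = [1, 2] / [3]
  Insert 9 (step 4): P = [1, 7, 9] / [4];  Q = [1, 2, 4] / [3]
  Insert 5 (step 5): P = [1, 5, 9] / [4, 7];  Q = [1, 2, 4] / [3, 5]
  Insert 6 (step 6): P = [1, 5, 6] / [4, 7, 9];  Q = [1, 2, 4] / [3, 5, 6]
  Insert 2 (step 7): P = [1, 2, 6] / [4, 5, 9] / [7];  Q = [1, 2, 4] / [3, 5, 6] / [7]
  Insert 3 (step 8): P = [1, 2, 3] / [4, 5, 6] / [7, 9];  Q = [1, 2, 4] / [3, 5, 6] / [7, 8]
  Insert 8 (step 9): P = [1, 2, 3, 8] / [4, 5, 6] / [7, 9];  Q = [1, 2, 4, 9] / [3, 5, 6] / [7, 8]
Final shape: (4, 3, 2).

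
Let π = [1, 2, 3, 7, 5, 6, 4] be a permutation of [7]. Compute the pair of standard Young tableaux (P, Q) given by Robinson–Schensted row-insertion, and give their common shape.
P = [1, 2, 3, 4, 6] / [5] / [7];  Q = [1, 2, 3, 4, 6] / [5] / [7];  common shape = (5, 1, 1)

Row-insert the values π_1, π_2, … into P one at a time, bumping the leftmost entry strictly greater than the inserted value down to the next row. The recording tableau Q records, in position (i, j), the step at which that cell was added to P.
  Insert 1 (step 1): P = [1];  Q = [1]
  Insert 2 (step 2): P = [1, 2];  Q = [1, 2]
  Insert 3 (step 3): P = [1, 2, 3];  Q = [1, 2, 3]
  Insert 7 (step 4): P = [1, 2, 3, 7];  Q = [1, 2, 3, 4]
  Insert 5 (step 5): P = [1, 2, 3, 5] / [7];  Q = [1, 2, 3, 4] / [5]
  Insert 6 (step 6): P = [1, 2, 3, 5, 6] / [7];  Q = [1, 2, 3, 4, 6] / [5]
  Insert 4 (step 7): P = [1, 2, 3, 4, 6] / [5] / [7];  Q = [1, 2, 3, 4, 6] / [5] / [7]
Final shape: (5, 1, 1).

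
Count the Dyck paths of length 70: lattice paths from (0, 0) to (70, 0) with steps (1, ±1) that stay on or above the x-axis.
C_35 = 3116285494907301262

These Dyck paths are counted by the Catalan number C_n = (1/(n + 1)) · C(2n, n). For n = 35: C_35 = (1/36) · C(70, 35) = 112186277816662845432/36 = 3116285494907301262.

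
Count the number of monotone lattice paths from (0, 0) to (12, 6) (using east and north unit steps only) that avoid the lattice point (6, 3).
Number of paths = 11508

Total paths from (0, 0) to (12, 6): C(18, 12) = 18564. Paths through (6, 3): (paths (0, 0) → (6, 3)) × (paths (6, 3) → (12, 6)) = C(9, 6) · C(9, 6) = 84 · 84 = 7056. Avoidance count = 18564 − 7056 = 11508.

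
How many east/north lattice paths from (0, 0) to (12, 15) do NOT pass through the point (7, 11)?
Number of paths = 13374036

Total paths from (0, 0) to (12, 15): C(27, 12) = 17383860. Paths through (7, 11): (paths (0, 0) → (7, 11)) × (paths (7, 11) → (12, 15)) = C(18, 7) · C(9, 5) = 31824 · 126 = 4009824. Avoidance count = 17383860 − 4009824 = 13374036.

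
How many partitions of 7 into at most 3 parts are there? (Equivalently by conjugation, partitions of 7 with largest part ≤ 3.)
p(7, parts ≤ 3) = 8

Partitions of 7 with all parts ≤ 3: 3+3+1, 3+2+2, 3+2+1+1, 3+1+1+1+1, 2+2+2+1, 2+2+1+1+1, 2+1+1+1+1+1, 1+1+1+1+1+1+1. Count = 8.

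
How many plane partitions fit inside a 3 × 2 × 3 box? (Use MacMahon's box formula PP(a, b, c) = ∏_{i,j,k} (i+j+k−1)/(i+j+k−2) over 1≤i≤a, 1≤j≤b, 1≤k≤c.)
PP(3, 2, 3) = 175

Evaluate the triple product over i = 1..3, j = 1..2, k = 1..3. The factors are (2/1) · (3/2) · (4/3) · (3/2) · (4/3) · (5/4) · (3/2) · (4/3) · … (18 factors total). The numerators and denominators telescope so the product is an integer; carrying out the multiplication exactly gives PP(3, 2, 3) = 175.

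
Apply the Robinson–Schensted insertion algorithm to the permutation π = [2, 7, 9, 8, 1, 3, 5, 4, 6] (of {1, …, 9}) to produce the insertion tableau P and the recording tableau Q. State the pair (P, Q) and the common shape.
P = [1, 3, 4, 6] / [2, 5, 8] / [7] / [9];  Q = [1, 2, 3, 9] / [4, 6, 7] / [5] / [8];  common shape = (4, 3, 1, 1)

Row-insert the values π_1, π_2, … into P one at a time, bumping the leftmost entry strictly greater than the inserted value down to the next row. The recording tableau Q records, in position (i, j), the step at which that cell was added to P.
  Insert 2 (step 1): P = [2];  Q = [1]
  Insert 7 (step 2): P = [2, 7];  Q = [1, 2]
  Insert 9 (step 3): P = [2, 7, 9];  Q = [1, 2, 3]
  Insert 8 (step 4): P = [2, 7, 8] / [9];  Q = [1, 2, 3] / [4]
  Insert 1 (step 5): P = [1, 7, 8] / [2] / [9];  Q = [1, 2, 3] / [4] / [5]
  Insert 3 (step 6): P = [1, 3, 8] / [2, 7] / [9];  Q = [1, 2, 3] / [4, 6] / [5]
  Insert 5 (step 7): P = [1, 3, 5] / [2, 7, 8] / [9];  Q = [1, 2, 3] / [4, 6, 7] / [5]
  Insert 4 (step 8): P = [1, 3, 4] / [2, 5, 8] / [7] / [9];  Q = [1, 2, 3] / [4, 6, 7] / [5] / [8]
  Insert 6 (step 9): P = [1, 3, 4, 6] / [2, 5, 8] / [7] / [9];  Q = [1, 2, 3, 9] / [4, 6, 7] / [5] / [8]
Final shape: (4, 3, 1, 1).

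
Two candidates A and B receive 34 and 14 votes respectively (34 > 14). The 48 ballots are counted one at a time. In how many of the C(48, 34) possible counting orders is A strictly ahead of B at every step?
Strict-lead orderings = 200966926350

Total orderings of the 48 votes with 34 for A: C(48, 34) = 482320623240. By the Bertrand ballot formula (Cycle Lemma / reflection principle), the number of orderings in which A is strictly ahead of B throughout is (p − q)/(p + q) · C(p + q, p) = (34 − 14)/(34 + 14) · 482320623240 = 200966926350.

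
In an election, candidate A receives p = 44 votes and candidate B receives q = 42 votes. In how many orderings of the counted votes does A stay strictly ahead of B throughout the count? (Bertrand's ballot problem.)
Strict-lead orderings = 150853479205085351660700

Total orderings of the 86 votes with 44 for A: C(86, 44) = 6486699605818670121410100. By the Bertrand ballot formula (Cycle Lemma / reflection principle), the number of orderings in which A is strictly ahead of B throughout is (p − q)/(p + q) · C(p + q, p) = (44 − 42)/(44 + 42) · 6486699605818670121410100 = 150853479205085351660700.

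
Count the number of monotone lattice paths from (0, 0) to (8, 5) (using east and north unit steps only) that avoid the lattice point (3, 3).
Number of paths = 867

Total paths from (0, 0) to (8, 5): C(13, 8) = 1287. Paths through (3, 3): (paths (0, 0) → (3, 3)) × (paths (3, 3) → (8, 5)) = C(6, 3) · C(7, 5) = 20 · 21 = 420. Avoidance count = 1287 − 420 = 867.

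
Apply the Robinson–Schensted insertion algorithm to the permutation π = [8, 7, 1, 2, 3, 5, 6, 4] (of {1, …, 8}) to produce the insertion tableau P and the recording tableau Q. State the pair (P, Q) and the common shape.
P = [1, 2, 3, 4, 6] / [5] / [7] / [8];  Q = [1, 4, 5, 6, 7] / [2] / [3] / [8];  common shape = (5, 1, 1, 1)

Row-insert the values π_1, π_2, … into P one at a time, bumping the leftmost entry strictly greater than the inserted value down to the next row. The recording tableau Q records, in position (i, j), the step at which that cell was added to P.
  Insert 8 (step 1): P = [8];  Q = [1]
  Insert 7 (step 2): P = [7] / [8];  Q = [1] / [2]
  Insert 1 (step 3): P = [1] / [7] / [8];  Q = [1] / [2] / [3]
  Insert 2 (step 4): P = [1, 2] / [7] / [8];  Q = [1, 4] / [2] / [3]
  Insert 3 (step 5): P = [1, 2, 3] / [7] / [8];  Q = [1, 4, 5] / [2] / [3]
  Insert 5 (step 6): P = [1, 2, 3, 5] / [7] / [8];  Q = [1, 4, 5, 6] / [2] / [3]
  Insert 6 (step 7): P = [1, 2, 3, 5, 6] / [7] / [8];  Q = [1, 4, 5, 6, 7] / [2] / [3]
  Insert 4 (step 8): P = [1, 2, 3, 4, 6] / [5] / [7] / [8];  Q = [1, 4, 5, 6, 7] / [2] / [3] / [8]
Final shape: (5, 1, 1, 1).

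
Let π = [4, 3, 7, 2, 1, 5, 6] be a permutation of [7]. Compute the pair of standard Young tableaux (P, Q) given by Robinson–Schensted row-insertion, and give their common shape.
P = [1, 5, 6] / [2, 7] / [3] / [4];  Q = [1, 3, 7] / [2, 6] / [4] / [5];  common shape = (3, 2, 1, 1)

Row-insert the values π_1, π_2, … into P one at a time, bumping the leftmost entry strictly greater than the inserted value down to the next row. The recording tableau Q records, in position (i, j), the step at which that cell was added to P.
  Insert 4 (step 1): P = [4];  Q = [1]
  Insert 3 (step 2): P = [3] / [4];  Q = [1] / [2]
  Insert 7 (step 3): P = [3, 7] / [4];  Q = [1, 3] / [2]
  Insert 2 (step 4): P = [2, 7] / [3] / [4];  Q = [1, 3] / [2] / [4]
  Insert 1 (step 5): P = [1, 7] / [2] / [3] / [4];  Q = [1, 3] / [2] / [4] / [5]
  Insert 5 (step 6): P = [1, 5] / [2, 7] / [3] / [4];  Q = [1, 3] / [2, 6] / [4] / [5]
  Insert 6 (step 7): P = [1, 5, 6] / [2, 7] / [3] / [4];  Q = [1, 3, 7] / [2, 6] / [4] / [5]
Final shape: (3, 2, 1, 1).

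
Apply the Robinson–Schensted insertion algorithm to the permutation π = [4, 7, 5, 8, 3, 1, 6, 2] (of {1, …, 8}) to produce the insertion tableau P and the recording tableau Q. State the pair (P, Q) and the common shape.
P = [1, 2, 6] / [3, 5] / [4, 8] / [7];  Q = [1, 2, 4] / [3, 7] / [5, 8] / [6];  common shape = (3, 2, 2, 1)

Row-insert the values π_1, π_2, … into P one at a time, bumping the leftmost entry strictly greater than the inserted value down to the next row. The recording tableau Q records, in position (i, j), the step at which that cell was added to P.
  Insert 4 (step 1): P = [4];  Q = [1]
  Insert 7 (step 2): P = [4, 7];  Q = [1, 2]
  Insert 5 (step 3): P = [4, 5] / [7];  Q = [1, 2] / [3]
  Insert 8 (step 4): P = [4, 5, 8] / [7];  Q = [1, 2, 4] / [3]
  Insert 3 (step 5): P = [3, 5, 8] / [4] / [7];  Q = [1, 2, 4] / [3] / [5]
  Insert 1 (step 6): P = [1, 5, 8] / [3] / [4] / [7];  Q = [1, 2, 4] / [3] / [5] / [6]
  Insert 6 (step 7): P = [1, 5, 6] / [3, 8] / [4] / [7];  Q = [1, 2, 4] / [3, 7] / [5] / [6]
  Insert 2 (step 8): P = [1, 2, 6] / [3, 5] / [4, 8] / [7];  Q = [1, 2, 4] / [3, 7] / [5, 8] / [6]
Final shape: (3, 2, 2, 1).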